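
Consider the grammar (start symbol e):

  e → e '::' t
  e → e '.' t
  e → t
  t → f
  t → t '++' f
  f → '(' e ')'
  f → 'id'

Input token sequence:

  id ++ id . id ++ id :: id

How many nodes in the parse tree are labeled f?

[e [e [e [t [t [f id]] ++ [f id]]] . [t [t [f id]] ++ [f id]]] :: [t [f id]]]

5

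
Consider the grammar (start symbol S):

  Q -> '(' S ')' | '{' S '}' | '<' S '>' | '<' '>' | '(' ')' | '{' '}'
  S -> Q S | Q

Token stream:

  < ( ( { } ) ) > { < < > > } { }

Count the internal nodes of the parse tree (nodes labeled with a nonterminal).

[S [Q < [S [Q ( [S [Q ( [S [Q { }]] )]] )]] >] [S [Q { [S [Q < [S [Q < >]] >]] }] [S [Q { }]]]]

16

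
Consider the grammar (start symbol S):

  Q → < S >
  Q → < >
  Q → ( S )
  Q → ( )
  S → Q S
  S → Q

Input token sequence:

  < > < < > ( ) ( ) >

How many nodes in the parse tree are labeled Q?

[S [Q < >] [S [Q < [S [Q < >] [S [Q ( )] [S [Q ( )]]]] >]]]

5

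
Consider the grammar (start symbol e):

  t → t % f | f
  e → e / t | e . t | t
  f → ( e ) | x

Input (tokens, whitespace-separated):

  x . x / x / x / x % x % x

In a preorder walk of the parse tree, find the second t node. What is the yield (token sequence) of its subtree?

x

[e [e [e [e [e [t [f x]]] . [t [f x]]] / [t [f x]]] / [t [f x]]] / [t [t [t [f x]] % [f x]] % [f x]]]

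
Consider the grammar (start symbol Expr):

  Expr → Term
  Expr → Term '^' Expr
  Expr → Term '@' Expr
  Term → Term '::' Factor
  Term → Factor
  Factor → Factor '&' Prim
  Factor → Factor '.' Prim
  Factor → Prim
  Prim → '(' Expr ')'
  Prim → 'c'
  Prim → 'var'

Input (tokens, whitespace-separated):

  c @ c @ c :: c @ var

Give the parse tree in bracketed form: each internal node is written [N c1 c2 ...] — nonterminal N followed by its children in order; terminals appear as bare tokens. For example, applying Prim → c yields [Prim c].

Expr
Term @ Expr
Factor @ Expr
Prim @ Expr
c @ Expr
c @ Term @ Expr
c @ Factor @ Expr
c @ Prim @ Expr
c @ c @ Expr
c @ c @ Term @ Expr
c @ c @ Term :: Factor @ Expr
c @ c @ Factor :: Factor @ Expr
c @ c @ Prim :: Factor @ Expr
c @ c @ c :: Factor @ Expr
c @ c @ c :: Prim @ Expr
c @ c @ c :: c @ Expr
c @ c @ c :: c @ Term
c @ c @ c :: c @ Factor
c @ c @ c :: c @ Prim
c @ c @ c :: c @ var

[Expr [Term [Factor [Prim c]]] @ [Expr [Term [Factor [Prim c]]] @ [Expr [Term [Term [Factor [Prim c]]] :: [Factor [Prim c]]] @ [Expr [Term [Factor [Prim var]]]]]]]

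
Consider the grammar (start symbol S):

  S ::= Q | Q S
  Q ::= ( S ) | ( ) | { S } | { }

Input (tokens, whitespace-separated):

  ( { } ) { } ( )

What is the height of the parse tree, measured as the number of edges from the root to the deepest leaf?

[S [Q ( [S [Q { }]] )] [S [Q { }] [S [Q ( )]]]]

4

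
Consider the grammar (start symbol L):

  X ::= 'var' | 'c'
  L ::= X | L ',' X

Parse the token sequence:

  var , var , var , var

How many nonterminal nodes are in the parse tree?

[L [L [L [L [X var]] , [X var]] , [X var]] , [X var]]

8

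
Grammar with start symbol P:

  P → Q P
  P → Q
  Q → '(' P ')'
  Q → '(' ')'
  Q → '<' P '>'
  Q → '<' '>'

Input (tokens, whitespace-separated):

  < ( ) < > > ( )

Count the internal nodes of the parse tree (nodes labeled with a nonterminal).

8

[P [Q < [P [Q ( )] [P [Q < >]]] >] [P [Q ( )]]]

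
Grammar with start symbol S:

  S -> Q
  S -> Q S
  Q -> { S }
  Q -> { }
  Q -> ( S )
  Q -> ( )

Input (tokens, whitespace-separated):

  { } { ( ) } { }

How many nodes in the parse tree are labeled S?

4

[S [Q { }] [S [Q { [S [Q ( )]] }] [S [Q { }]]]]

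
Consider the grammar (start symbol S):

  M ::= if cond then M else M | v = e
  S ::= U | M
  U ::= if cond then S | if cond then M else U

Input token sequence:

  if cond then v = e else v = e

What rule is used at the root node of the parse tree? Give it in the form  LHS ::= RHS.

[S [M if cond then [M v = e] else [M v = e]]]

S ::= M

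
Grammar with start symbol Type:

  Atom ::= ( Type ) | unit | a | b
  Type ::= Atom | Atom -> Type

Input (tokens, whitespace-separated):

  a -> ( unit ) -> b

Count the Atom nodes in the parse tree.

4

[Type [Atom a] -> [Type [Atom ( [Type [Atom unit]] )] -> [Type [Atom b]]]]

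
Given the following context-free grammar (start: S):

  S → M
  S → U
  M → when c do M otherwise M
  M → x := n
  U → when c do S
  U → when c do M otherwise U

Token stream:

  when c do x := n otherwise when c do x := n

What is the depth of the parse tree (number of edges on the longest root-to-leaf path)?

5

[S [U when c do [M x := n] otherwise [U when c do [S [M x := n]]]]]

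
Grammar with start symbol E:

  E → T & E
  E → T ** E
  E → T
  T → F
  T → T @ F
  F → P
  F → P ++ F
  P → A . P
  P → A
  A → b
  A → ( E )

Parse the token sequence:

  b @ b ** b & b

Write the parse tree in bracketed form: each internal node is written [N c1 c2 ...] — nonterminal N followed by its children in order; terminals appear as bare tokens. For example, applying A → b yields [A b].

[E [T [T [F [P [A b]]]] @ [F [P [A b]]]] ** [E [T [F [P [A b]]]] & [E [T [F [P [A b]]]]]]]

E
T ** E
T @ F ** E
F @ F ** E
P @ F ** E
A @ F ** E
b @ F ** E
b @ P ** E
b @ A ** E
b @ b ** E
b @ b ** T & E
b @ b ** F & E
b @ b ** P & E
b @ b ** A & E
b @ b ** b & E
b @ b ** b & T
b @ b ** b & F
b @ b ** b & P
b @ b ** b & A
b @ b ** b & b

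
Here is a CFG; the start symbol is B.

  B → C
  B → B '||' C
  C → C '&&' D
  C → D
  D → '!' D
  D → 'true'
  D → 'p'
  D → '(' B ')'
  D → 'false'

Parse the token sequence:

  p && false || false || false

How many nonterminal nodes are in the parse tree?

[B [B [B [C [C [D p]] && [D false]]] || [C [D false]]] || [C [D false]]]

11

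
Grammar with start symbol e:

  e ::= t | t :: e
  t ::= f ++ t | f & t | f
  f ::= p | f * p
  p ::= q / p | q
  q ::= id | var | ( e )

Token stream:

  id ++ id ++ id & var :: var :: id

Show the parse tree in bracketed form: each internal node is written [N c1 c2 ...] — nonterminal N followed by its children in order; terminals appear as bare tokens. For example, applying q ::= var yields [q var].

[e [t [f [p [q id]]] ++ [t [f [p [q id]]] ++ [t [f [p [q id]]] & [t [f [p [q var]]]]]]] :: [e [t [f [p [q var]]]] :: [e [t [f [p [q id]]]]]]]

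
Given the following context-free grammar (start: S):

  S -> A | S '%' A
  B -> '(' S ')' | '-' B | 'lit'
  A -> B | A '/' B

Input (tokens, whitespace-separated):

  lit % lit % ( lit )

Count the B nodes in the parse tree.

[S [S [S [A [B lit]]] % [A [B lit]]] % [A [B ( [S [A [B lit]]] )]]]

4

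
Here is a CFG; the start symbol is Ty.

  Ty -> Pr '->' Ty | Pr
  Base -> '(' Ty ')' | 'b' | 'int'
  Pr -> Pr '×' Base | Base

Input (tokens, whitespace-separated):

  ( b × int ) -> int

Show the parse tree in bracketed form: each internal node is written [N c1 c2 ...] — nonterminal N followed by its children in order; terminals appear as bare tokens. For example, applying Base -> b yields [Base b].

[Ty [Pr [Base ( [Ty [Pr [Pr [Base b]] × [Base int]]] )]] -> [Ty [Pr [Base int]]]]

Ty
Pr -> Ty
Base -> Ty
( Ty ) -> Ty
( Pr ) -> Ty
( Pr × Base ) -> Ty
( Base × Base ) -> Ty
( b × Base ) -> Ty
( b × int ) -> Ty
( b × int ) -> Pr
( b × int ) -> Base
( b × int ) -> int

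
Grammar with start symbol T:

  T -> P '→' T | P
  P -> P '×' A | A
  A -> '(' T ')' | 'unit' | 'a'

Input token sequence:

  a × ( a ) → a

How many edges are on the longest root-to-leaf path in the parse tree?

6

[T [P [P [A a]] × [A ( [T [P [A a]]] )]] → [T [P [A a]]]]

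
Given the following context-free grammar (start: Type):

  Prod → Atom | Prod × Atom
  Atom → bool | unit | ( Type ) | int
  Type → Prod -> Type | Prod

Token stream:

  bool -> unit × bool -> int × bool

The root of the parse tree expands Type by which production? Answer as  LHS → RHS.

[Type [Prod [Atom bool]] -> [Type [Prod [Prod [Atom unit]] × [Atom bool]] -> [Type [Prod [Prod [Atom int]] × [Atom bool]]]]]

Type → Prod -> Type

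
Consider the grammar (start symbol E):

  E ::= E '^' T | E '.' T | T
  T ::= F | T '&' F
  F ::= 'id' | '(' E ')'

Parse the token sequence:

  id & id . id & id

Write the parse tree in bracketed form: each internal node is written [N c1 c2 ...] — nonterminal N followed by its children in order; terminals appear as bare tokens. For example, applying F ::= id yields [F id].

[E [E [T [T [F id]] & [F id]]] . [T [T [F id]] & [F id]]]

E
E . T
T . T
T & F . T
F & F . T
id & F . T
id & id . T
id & id . T & F
id & id . F & F
id & id . id & F
id & id . id & id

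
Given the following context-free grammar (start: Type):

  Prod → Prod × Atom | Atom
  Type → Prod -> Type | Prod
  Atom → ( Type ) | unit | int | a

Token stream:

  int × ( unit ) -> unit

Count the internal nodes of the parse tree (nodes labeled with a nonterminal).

11

[Type [Prod [Prod [Atom int]] × [Atom ( [Type [Prod [Atom unit]]] )]] -> [Type [Prod [Atom unit]]]]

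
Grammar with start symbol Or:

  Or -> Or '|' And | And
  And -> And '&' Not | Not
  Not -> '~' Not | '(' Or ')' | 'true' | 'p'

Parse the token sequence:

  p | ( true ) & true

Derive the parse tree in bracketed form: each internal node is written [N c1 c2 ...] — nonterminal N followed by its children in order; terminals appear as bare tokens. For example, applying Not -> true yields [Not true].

Or
Or | And
And | And
Not | And
p | And
p | And & Not
p | Not & Not
p | ( Or ) & Not
p | ( And ) & Not
p | ( Not ) & Not
p | ( true ) & Not
p | ( true ) & true

[Or [Or [And [Not p]]] | [And [And [Not ( [Or [And [Not true]]] )]] & [Not true]]]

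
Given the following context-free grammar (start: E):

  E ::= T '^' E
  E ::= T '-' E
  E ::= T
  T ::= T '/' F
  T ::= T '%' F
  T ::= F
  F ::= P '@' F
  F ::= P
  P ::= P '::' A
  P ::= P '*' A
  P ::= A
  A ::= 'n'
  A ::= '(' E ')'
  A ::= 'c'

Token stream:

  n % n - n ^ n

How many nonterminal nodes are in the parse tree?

19

[E [T [T [F [P [A n]]]] % [F [P [A n]]]] - [E [T [F [P [A n]]]] ^ [E [T [F [P [A n]]]]]]]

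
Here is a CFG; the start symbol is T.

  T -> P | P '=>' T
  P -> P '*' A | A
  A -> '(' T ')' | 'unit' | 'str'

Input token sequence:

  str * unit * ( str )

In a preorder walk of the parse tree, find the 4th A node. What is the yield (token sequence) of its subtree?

[T [P [P [P [A str]] * [A unit]] * [A ( [T [P [A str]]] )]]]

str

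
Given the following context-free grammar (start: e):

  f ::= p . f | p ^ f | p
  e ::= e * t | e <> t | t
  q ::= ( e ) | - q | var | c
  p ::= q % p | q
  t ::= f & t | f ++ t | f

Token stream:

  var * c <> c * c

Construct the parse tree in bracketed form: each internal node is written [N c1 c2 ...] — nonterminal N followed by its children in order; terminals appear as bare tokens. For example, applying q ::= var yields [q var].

[e [e [e [e [t [f [p [q var]]]]] * [t [f [p [q c]]]]] <> [t [f [p [q c]]]]] * [t [f [p [q c]]]]]

e
e * t
e <> t * t
e * t <> t * t
t * t <> t * t
f * t <> t * t
p * t <> t * t
q * t <> t * t
var * t <> t * t
var * f <> t * t
var * p <> t * t
var * q <> t * t
var * c <> t * t
var * c <> f * t
var * c <> p * t
var * c <> q * t
var * c <> c * t
var * c <> c * f
var * c <> c * p
var * c <> c * q
var * c <> c * c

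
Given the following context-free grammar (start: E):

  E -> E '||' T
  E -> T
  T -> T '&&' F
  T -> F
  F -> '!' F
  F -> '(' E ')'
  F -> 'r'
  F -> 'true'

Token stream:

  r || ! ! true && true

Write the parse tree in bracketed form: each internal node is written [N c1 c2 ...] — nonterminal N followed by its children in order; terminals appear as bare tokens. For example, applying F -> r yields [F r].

[E [E [T [F r]]] || [T [T [F ! [F ! [F true]]]] && [F true]]]

E
E || T
T || T
F || T
r || T
r || T && F
r || F && F
r || ! F && F
r || ! ! F && F
r || ! ! true && F
r || ! ! true && true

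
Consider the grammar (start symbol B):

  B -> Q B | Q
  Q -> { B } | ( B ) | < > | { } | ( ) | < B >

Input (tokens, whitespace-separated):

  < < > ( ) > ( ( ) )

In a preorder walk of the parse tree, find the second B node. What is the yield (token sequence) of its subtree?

[B [Q < [B [Q < >] [B [Q ( )]]] >] [B [Q ( [B [Q ( )]] )]]]

< > ( )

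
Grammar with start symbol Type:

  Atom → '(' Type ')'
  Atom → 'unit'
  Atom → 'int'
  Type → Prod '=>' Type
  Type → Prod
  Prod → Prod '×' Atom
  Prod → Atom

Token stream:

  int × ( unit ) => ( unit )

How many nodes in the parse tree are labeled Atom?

5

[Type [Prod [Prod [Atom int]] × [Atom ( [Type [Prod [Atom unit]]] )]] => [Type [Prod [Atom ( [Type [Prod [Atom unit]]] )]]]]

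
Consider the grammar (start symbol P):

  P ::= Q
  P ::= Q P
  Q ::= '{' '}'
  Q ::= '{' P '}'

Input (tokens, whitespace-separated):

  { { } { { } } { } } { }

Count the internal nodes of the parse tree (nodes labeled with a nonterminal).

12

[P [Q { [P [Q { }] [P [Q { [P [Q { }]] }] [P [Q { }]]]] }] [P [Q { }]]]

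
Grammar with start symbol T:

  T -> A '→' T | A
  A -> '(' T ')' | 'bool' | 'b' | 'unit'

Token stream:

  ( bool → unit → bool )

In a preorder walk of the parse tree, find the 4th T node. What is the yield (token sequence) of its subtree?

bool

[T [A ( [T [A bool] → [T [A unit] → [T [A bool]]]] )]]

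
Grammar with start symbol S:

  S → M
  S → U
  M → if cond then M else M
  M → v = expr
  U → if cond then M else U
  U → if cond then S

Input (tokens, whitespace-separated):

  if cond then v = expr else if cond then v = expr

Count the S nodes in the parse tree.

[S [U if cond then [M v = expr] else [U if cond then [S [M v = expr]]]]]

2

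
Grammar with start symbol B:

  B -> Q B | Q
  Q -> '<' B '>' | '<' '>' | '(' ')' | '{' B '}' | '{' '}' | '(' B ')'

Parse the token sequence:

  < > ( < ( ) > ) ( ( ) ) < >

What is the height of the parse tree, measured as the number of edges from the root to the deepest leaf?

[B [Q < >] [B [Q ( [B [Q < [B [Q ( )]] >]] )] [B [Q ( [B [Q ( )]] )] [B [Q < >]]]]]

7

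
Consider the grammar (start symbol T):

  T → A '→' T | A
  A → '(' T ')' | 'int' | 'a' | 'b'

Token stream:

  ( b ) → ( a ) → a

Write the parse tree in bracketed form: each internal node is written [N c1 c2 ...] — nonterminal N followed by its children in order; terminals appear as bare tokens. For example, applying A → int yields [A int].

[T [A ( [T [A b]] )] → [T [A ( [T [A a]] )] → [T [A a]]]]

T
A → T
( T ) → T
( A ) → T
( b ) → T
( b ) → A → T
( b ) → ( T ) → T
( b ) → ( A ) → T
( b ) → ( a ) → T
( b ) → ( a ) → A
( b ) → ( a ) → a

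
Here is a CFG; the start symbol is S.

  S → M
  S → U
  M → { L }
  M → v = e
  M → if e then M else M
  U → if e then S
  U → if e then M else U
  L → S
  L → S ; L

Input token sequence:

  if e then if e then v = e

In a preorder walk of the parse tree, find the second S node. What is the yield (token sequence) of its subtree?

if e then v = e

[S [U if e then [S [U if e then [S [M v = e]]]]]]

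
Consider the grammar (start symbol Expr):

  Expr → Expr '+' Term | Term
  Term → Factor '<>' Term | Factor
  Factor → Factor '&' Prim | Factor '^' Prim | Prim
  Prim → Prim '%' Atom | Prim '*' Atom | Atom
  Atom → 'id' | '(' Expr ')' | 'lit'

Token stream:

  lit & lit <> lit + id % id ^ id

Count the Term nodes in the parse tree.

3

[Expr [Expr [Term [Factor [Factor [Prim [Atom lit]]] & [Prim [Atom lit]]] <> [Term [Factor [Prim [Atom lit]]]]]] + [Term [Factor [Factor [Prim [Prim [Atom id]] % [Atom id]]] ^ [Prim [Atom id]]]]]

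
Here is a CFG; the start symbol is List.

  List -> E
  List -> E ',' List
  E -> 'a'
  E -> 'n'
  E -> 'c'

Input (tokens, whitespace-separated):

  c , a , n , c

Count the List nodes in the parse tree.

4

[List [E c] , [List [E a] , [List [E n] , [List [E c]]]]]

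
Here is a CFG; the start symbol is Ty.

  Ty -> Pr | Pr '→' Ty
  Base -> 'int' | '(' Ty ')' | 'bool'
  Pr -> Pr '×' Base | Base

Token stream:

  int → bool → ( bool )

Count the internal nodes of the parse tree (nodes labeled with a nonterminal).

12

[Ty [Pr [Base int]] → [Ty [Pr [Base bool]] → [Ty [Pr [Base ( [Ty [Pr [Base bool]]] )]]]]]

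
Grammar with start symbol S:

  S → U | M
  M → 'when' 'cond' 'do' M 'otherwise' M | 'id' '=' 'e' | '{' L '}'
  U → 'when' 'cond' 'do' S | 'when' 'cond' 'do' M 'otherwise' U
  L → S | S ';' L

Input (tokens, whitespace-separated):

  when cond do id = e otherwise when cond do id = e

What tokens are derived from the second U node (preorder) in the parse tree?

when cond do id = e

[S [U when cond do [M id = e] otherwise [U when cond do [S [M id = e]]]]]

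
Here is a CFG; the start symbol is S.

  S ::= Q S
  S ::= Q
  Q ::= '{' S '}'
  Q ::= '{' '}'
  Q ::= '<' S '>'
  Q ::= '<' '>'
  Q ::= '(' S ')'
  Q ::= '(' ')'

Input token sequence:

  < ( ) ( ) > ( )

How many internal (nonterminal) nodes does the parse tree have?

8

[S [Q < [S [Q ( )] [S [Q ( )]]] >] [S [Q ( )]]]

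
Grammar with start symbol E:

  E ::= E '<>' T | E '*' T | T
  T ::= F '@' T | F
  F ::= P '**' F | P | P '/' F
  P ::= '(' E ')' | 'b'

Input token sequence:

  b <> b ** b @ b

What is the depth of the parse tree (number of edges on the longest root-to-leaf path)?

[E [E [T [F [P b]]]] <> [T [F [P b] ** [F [P b]]] @ [T [F [P b]]]]]

5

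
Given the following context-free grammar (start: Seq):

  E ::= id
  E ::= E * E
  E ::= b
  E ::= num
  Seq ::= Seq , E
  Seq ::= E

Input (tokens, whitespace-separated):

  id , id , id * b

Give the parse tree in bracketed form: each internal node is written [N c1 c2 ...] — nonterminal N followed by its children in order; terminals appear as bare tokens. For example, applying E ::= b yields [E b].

[Seq [Seq [Seq [E id]] , [E id]] , [E [E id] * [E b]]]

Seq
Seq , E
Seq , E , E
E , E , E
id , E , E
id , id , E
id , id , E * E
id , id , id * E
id , id , id * b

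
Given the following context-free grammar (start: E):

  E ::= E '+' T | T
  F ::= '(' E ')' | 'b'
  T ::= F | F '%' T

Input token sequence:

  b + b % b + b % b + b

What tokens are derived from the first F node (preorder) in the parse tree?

b

[E [E [E [E [T [F b]]] + [T [F b] % [T [F b]]]] + [T [F b] % [T [F b]]]] + [T [F b]]]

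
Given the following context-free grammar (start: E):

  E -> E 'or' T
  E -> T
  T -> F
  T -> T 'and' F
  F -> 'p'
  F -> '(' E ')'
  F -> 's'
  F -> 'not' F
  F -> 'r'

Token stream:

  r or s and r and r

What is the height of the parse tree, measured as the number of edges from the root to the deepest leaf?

[E [E [T [F r]]] or [T [T [T [F s]] and [F r]] and [F r]]]

5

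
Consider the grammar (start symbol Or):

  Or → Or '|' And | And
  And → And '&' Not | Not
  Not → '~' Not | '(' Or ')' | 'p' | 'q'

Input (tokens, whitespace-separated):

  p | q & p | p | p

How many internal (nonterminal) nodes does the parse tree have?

14

[Or [Or [Or [Or [And [Not p]]] | [And [And [Not q]] & [Not p]]] | [And [Not p]]] | [And [Not p]]]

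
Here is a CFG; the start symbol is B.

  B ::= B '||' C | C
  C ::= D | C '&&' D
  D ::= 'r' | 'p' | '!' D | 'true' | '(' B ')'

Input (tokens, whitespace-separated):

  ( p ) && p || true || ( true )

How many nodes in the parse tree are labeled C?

6

[B [B [B [C [C [D ( [B [C [D p]]] )]] && [D p]]] || [C [D true]]] || [C [D ( [B [C [D true]]] )]]]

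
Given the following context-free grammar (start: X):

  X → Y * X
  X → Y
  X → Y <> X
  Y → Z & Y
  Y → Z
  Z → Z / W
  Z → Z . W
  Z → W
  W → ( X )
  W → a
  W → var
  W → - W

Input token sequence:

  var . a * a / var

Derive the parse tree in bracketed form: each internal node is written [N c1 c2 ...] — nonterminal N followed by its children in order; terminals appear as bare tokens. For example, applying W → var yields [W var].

X
Y * X
Z * X
Z . W * X
W . W * X
var . W * X
var . a * X
var . a * Y
var . a * Z
var . a * Z / W
var . a * W / W
var . a * a / W
var . a * a / var

[X [Y [Z [Z [W var]] . [W a]]] * [X [Y [Z [Z [W a]] / [W var]]]]]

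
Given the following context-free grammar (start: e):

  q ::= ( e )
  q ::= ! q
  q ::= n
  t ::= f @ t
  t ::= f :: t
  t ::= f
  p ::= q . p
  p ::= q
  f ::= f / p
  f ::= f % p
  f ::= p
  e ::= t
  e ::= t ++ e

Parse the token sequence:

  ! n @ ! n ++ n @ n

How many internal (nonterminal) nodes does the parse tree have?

20

[e [t [f [p [q ! [q n]]]] @ [t [f [p [q ! [q n]]]]]] ++ [e [t [f [p [q n]]] @ [t [f [p [q n]]]]]]]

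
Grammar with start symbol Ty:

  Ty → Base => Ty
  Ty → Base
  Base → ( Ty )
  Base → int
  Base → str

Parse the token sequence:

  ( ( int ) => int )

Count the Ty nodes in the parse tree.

4

[Ty [Base ( [Ty [Base ( [Ty [Base int]] )] => [Ty [Base int]]] )]]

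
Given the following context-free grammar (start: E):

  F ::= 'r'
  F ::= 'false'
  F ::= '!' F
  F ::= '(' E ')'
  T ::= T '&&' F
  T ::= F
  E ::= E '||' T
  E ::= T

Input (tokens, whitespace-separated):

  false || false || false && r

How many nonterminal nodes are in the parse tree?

[E [E [E [T [F false]]] || [T [F false]]] || [T [T [F false]] && [F r]]]

11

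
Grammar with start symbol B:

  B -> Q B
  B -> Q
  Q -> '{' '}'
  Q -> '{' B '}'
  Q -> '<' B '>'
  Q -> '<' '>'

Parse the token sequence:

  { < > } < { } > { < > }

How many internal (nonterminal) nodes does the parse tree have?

[B [Q { [B [Q < >]] }] [B [Q < [B [Q { }]] >] [B [Q { [B [Q < >]] }]]]]

12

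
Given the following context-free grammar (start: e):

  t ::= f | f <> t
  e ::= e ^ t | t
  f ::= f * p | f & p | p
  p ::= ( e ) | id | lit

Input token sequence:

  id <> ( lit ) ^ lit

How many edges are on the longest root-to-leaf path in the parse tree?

10

[e [e [t [f [p id]] <> [t [f [p ( [e [t [f [p lit]]]] )]]]]] ^ [t [f [p lit]]]]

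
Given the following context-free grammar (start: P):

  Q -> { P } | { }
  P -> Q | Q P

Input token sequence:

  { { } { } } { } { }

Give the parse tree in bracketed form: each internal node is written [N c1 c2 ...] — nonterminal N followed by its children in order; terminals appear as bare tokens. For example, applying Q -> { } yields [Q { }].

[P [Q { [P [Q { }] [P [Q { }]]] }] [P [Q { }] [P [Q { }]]]]

P
Q P
{ P } P
{ Q P } P
{ { } P } P
{ { } Q } P
{ { } { } } P
{ { } { } } Q P
{ { } { } } { } P
{ { } { } } { } Q
{ { } { } } { } { }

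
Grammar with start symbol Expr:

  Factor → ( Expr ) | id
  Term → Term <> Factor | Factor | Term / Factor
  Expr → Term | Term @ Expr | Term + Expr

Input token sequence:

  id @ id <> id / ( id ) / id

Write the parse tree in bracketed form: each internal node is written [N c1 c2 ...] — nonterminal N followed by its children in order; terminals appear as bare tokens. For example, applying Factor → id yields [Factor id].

Expr
Term @ Expr
Factor @ Expr
id @ Expr
id @ Term
id @ Term / Factor
id @ Term / Factor / Factor
id @ Term <> Factor / Factor / Factor
id @ Factor <> Factor / Factor / Factor
id @ id <> Factor / Factor / Factor
id @ id <> id / Factor / Factor
id @ id <> id / ( Expr ) / Factor
id @ id <> id / ( Term ) / Factor
id @ id <> id / ( Factor ) / Factor
id @ id <> id / ( id ) / Factor
id @ id <> id / ( id ) / id

[Expr [Term [Factor id]] @ [Expr [Term [Term [Term [Term [Factor id]] <> [Factor id]] / [Factor ( [Expr [Term [Factor id]]] )]] / [Factor id]]]]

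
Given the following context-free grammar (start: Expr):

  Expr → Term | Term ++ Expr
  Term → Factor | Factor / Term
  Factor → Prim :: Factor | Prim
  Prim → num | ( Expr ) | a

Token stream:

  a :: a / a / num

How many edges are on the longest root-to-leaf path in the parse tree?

6

[Expr [Term [Factor [Prim a] :: [Factor [Prim a]]] / [Term [Factor [Prim a]] / [Term [Factor [Prim num]]]]]]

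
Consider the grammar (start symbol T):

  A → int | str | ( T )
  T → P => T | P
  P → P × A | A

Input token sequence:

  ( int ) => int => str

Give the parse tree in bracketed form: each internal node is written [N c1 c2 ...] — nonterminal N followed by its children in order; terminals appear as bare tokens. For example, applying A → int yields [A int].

T
P => T
A => T
( T ) => T
( P ) => T
( A ) => T
( int ) => T
( int ) => P => T
( int ) => A => T
( int ) => int => T
( int ) => int => P
( int ) => int => A
( int ) => int => str

[T [P [A ( [T [P [A int]]] )]] => [T [P [A int]] => [T [P [A str]]]]]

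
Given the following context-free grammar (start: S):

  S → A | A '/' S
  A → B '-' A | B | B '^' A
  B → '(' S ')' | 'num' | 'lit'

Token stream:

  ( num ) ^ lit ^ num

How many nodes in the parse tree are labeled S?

2

[S [A [B ( [S [A [B num]]] )] ^ [A [B lit] ^ [A [B num]]]]]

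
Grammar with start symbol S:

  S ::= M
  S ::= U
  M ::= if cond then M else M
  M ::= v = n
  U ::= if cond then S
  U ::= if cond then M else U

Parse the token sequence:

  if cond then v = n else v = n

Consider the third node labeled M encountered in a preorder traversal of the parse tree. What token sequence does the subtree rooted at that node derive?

v = n

[S [M if cond then [M v = n] else [M v = n]]]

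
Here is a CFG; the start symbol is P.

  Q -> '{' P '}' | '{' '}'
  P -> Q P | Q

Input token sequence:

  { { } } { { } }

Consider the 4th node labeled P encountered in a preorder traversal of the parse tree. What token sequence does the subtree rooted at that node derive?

[P [Q { [P [Q { }]] }] [P [Q { [P [Q { }]] }]]]

{ }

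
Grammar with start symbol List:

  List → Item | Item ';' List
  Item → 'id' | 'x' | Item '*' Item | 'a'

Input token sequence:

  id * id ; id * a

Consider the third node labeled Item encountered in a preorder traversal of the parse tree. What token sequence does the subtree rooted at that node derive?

[List [Item [Item id] * [Item id]] ; [List [Item [Item id] * [Item a]]]]

id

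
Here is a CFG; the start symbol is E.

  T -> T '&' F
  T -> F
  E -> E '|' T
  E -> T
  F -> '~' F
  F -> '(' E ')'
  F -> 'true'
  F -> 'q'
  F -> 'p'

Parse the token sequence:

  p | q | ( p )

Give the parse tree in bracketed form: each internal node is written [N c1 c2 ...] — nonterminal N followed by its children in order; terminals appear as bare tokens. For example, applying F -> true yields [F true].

E
E | T
E | T | T
T | T | T
F | T | T
p | T | T
p | F | T
p | q | T
p | q | F
p | q | ( E )
p | q | ( T )
p | q | ( F )
p | q | ( p )

[E [E [E [T [F p]]] | [T [F q]]] | [T [F ( [E [T [F p]]] )]]]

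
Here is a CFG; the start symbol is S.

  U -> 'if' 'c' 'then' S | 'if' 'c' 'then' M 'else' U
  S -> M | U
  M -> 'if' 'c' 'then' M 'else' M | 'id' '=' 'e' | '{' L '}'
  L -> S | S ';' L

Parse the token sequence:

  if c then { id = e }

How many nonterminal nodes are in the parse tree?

[S [U if c then [S [M { [L [S [M id = e]]] }]]]]

7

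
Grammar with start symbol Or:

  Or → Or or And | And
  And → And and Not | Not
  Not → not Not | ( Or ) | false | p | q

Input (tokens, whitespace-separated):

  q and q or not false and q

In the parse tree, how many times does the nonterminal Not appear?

[Or [Or [And [And [Not q]] and [Not q]]] or [And [And [Not not [Not false]]] and [Not q]]]

5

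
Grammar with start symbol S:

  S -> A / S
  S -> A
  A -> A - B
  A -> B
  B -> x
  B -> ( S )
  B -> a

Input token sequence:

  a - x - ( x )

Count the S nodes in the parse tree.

[S [A [A [A [B a]] - [B x]] - [B ( [S [A [B x]]] )]]]

2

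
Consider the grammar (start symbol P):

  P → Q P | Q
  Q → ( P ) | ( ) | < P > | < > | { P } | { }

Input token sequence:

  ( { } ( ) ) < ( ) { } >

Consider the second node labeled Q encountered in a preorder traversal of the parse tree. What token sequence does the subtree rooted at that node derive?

{ }

[P [Q ( [P [Q { }] [P [Q ( )]]] )] [P [Q < [P [Q ( )] [P [Q { }]]] >]]]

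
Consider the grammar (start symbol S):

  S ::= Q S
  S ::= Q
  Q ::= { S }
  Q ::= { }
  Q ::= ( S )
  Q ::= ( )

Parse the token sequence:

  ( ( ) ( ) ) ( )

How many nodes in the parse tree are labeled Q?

[S [Q ( [S [Q ( )] [S [Q ( )]]] )] [S [Q ( )]]]

4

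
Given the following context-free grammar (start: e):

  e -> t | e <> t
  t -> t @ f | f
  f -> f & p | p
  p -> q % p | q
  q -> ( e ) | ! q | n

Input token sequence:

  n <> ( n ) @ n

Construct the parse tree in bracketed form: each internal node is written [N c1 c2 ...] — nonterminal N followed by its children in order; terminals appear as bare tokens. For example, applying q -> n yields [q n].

[e [e [t [f [p [q n]]]]] <> [t [t [f [p [q ( [e [t [f [p [q n]]]]] )]]]] @ [f [p [q n]]]]]

e
e <> t
t <> t
f <> t
p <> t
q <> t
n <> t
n <> t @ f
n <> f @ f
n <> p @ f
n <> q @ f
n <> ( e ) @ f
n <> ( t ) @ f
n <> ( f ) @ f
n <> ( p ) @ f
n <> ( q ) @ f
n <> ( n ) @ f
n <> ( n ) @ p
n <> ( n ) @ q
n <> ( n ) @ n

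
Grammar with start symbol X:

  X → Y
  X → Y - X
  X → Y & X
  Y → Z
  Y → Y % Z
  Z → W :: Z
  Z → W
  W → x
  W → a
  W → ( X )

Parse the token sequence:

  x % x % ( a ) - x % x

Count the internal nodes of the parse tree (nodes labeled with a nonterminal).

[X [Y [Y [Y [Z [W x]]] % [Z [W x]]] % [Z [W ( [X [Y [Z [W a]]]] )]]] - [X [Y [Y [Z [W x]]] % [Z [W x]]]]]

21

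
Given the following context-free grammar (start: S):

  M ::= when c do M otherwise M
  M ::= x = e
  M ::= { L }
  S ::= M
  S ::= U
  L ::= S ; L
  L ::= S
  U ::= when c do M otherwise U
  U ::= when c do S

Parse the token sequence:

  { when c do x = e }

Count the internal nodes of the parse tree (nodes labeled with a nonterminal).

[S [M { [L [S [U when c do [S [M x = e]]]]] }]]

7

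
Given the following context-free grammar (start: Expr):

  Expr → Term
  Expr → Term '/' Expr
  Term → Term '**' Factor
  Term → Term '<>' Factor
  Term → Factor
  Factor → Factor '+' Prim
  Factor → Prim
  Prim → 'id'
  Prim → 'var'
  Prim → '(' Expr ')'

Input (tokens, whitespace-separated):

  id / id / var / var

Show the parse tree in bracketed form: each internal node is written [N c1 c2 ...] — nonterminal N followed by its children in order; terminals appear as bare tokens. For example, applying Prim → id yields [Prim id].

Expr
Term / Expr
Factor / Expr
Prim / Expr
id / Expr
id / Term / Expr
id / Factor / Expr
id / Prim / Expr
id / id / Expr
id / id / Term / Expr
id / id / Factor / Expr
id / id / Prim / Expr
id / id / var / Expr
id / id / var / Term
id / id / var / Factor
id / id / var / Prim
id / id / var / var

[Expr [Term [Factor [Prim id]]] / [Expr [Term [Factor [Prim id]]] / [Expr [Term [Factor [Prim var]]] / [Expr [Term [Factor [Prim var]]]]]]]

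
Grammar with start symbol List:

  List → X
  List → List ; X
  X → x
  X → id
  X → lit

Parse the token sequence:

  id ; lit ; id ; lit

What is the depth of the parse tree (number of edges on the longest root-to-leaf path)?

5

[List [List [List [List [X id]] ; [X lit]] ; [X id]] ; [X lit]]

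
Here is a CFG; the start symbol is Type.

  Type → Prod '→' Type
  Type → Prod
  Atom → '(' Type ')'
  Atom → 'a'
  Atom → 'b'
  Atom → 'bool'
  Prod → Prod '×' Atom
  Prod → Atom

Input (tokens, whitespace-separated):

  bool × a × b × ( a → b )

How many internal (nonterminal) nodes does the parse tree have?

[Type [Prod [Prod [Prod [Prod [Atom bool]] × [Atom a]] × [Atom b]] × [Atom ( [Type [Prod [Atom a]] → [Type [Prod [Atom b]]]] )]]]

15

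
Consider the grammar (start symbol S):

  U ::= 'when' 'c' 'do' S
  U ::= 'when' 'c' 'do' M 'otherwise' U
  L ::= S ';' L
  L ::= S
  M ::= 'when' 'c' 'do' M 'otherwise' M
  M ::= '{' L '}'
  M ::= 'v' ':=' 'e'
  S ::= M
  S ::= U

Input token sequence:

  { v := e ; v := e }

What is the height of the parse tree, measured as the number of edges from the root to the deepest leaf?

6

[S [M { [L [S [M v := e]] ; [L [S [M v := e]]]] }]]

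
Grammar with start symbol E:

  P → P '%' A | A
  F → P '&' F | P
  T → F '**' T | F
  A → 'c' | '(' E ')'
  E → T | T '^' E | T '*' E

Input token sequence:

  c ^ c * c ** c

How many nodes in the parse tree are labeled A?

[E [T [F [P [A c]]]] ^ [E [T [F [P [A c]]]] * [E [T [F [P [A c]]] ** [T [F [P [A c]]]]]]]]

4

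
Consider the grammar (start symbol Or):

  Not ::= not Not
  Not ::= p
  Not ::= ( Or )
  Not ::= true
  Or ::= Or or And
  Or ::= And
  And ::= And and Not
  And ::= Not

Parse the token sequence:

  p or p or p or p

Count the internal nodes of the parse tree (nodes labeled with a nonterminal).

[Or [Or [Or [Or [And [Not p]]] or [And [Not p]]] or [And [Not p]]] or [And [Not p]]]

12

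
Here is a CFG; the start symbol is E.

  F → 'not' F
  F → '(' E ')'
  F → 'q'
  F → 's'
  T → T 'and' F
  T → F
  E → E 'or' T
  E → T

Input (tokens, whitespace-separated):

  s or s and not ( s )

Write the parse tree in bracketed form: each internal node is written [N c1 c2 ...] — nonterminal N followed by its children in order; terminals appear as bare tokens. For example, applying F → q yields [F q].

[E [E [T [F s]]] or [T [T [F s]] and [F not [F ( [E [T [F s]]] )]]]]

E
E or T
T or T
F or T
s or T
s or T and F
s or F and F
s or s and F
s or s and not F
s or s and not ( E )
s or s and not ( T )
s or s and not ( F )
s or s and not ( s )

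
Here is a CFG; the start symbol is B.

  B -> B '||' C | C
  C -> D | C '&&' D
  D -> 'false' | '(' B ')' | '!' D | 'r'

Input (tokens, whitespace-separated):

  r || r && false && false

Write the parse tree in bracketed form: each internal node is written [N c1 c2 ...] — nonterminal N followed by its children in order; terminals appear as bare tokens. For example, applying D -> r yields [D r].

[B [B [C [D r]]] || [C [C [C [D r]] && [D false]] && [D false]]]

B
B || C
C || C
D || C
r || C
r || C && D
r || C && D && D
r || D && D && D
r || r && D && D
r || r && false && D
r || r && false && false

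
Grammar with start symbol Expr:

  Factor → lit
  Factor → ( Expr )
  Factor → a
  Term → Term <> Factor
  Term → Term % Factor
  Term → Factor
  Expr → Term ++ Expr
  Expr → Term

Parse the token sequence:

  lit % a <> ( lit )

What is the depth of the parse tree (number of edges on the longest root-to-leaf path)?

[Expr [Term [Term [Term [Factor lit]] % [Factor a]] <> [Factor ( [Expr [Term [Factor lit]]] )]]]

6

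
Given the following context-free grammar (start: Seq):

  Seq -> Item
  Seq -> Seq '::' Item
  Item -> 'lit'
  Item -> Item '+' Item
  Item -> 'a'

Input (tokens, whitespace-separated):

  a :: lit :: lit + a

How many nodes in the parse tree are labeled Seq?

[Seq [Seq [Seq [Item a]] :: [Item lit]] :: [Item [Item lit] + [Item a]]]

3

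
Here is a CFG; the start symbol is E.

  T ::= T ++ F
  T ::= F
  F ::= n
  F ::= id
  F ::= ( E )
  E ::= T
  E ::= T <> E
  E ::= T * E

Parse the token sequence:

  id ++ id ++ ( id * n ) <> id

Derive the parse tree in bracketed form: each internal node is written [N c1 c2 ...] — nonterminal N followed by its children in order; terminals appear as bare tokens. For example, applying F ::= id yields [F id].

E
T <> E
T ++ F <> E
T ++ F ++ F <> E
F ++ F ++ F <> E
id ++ F ++ F <> E
id ++ id ++ F <> E
id ++ id ++ ( E ) <> E
id ++ id ++ ( T * E ) <> E
id ++ id ++ ( F * E ) <> E
id ++ id ++ ( id * E ) <> E
id ++ id ++ ( id * T ) <> E
id ++ id ++ ( id * F ) <> E
id ++ id ++ ( id * n ) <> E
id ++ id ++ ( id * n ) <> T
id ++ id ++ ( id * n ) <> F
id ++ id ++ ( id * n ) <> id

[E [T [T [T [F id]] ++ [F id]] ++ [F ( [E [T [F id]] * [E [T [F n]]]] )]] <> [E [T [F id]]]]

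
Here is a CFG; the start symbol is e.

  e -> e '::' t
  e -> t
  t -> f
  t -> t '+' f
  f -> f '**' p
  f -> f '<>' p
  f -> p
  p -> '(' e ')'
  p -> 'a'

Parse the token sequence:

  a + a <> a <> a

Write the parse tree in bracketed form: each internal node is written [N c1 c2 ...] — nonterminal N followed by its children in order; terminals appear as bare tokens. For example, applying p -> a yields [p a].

e
t
t + f
f + f
p + f
a + f
a + f <> p
a + f <> p <> p
a + p <> p <> p
a + a <> p <> p
a + a <> a <> p
a + a <> a <> a

[e [t [t [f [p a]]] + [f [f [f [p a]] <> [p a]] <> [p a]]]]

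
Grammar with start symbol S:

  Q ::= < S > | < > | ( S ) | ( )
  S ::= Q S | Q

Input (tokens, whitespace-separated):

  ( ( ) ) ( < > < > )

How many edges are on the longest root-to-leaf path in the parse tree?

6

[S [Q ( [S [Q ( )]] )] [S [Q ( [S [Q < >] [S [Q < >]]] )]]]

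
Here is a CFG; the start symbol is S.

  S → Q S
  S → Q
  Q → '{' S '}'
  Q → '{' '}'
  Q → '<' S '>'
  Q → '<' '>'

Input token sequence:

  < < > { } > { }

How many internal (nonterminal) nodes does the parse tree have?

8

[S [Q < [S [Q < >] [S [Q { }]]] >] [S [Q { }]]]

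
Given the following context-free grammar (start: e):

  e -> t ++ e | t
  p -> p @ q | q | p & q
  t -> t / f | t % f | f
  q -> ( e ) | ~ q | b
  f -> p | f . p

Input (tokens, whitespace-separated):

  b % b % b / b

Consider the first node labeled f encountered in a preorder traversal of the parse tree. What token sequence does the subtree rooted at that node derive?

[e [t [t [t [t [f [p [q b]]]] % [f [p [q b]]]] % [f [p [q b]]]] / [f [p [q b]]]]]

b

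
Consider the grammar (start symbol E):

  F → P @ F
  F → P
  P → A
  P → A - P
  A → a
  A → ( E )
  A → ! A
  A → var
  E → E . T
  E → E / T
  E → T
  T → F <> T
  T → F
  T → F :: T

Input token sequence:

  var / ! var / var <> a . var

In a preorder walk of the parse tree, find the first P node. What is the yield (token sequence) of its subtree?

[E [E [E [E [T [F [P [A var]]]]] / [T [F [P [A ! [A var]]]]]] / [T [F [P [A var]]] <> [T [F [P [A a]]]]]] . [T [F [P [A var]]]]]

var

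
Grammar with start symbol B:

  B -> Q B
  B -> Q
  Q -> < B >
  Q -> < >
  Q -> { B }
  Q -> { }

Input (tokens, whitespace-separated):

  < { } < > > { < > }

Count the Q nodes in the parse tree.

5

[B [Q < [B [Q { }] [B [Q < >]]] >] [B [Q { [B [Q < >]] }]]]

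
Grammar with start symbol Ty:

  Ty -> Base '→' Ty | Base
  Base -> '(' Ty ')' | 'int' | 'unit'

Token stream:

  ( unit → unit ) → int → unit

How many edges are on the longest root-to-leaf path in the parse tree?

[Ty [Base ( [Ty [Base unit] → [Ty [Base unit]]] )] → [Ty [Base int] → [Ty [Base unit]]]]

5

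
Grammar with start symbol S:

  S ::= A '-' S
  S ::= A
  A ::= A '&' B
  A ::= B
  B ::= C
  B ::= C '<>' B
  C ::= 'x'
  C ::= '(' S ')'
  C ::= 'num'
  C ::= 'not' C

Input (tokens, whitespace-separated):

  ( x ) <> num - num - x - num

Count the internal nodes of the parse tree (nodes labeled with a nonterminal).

[S [A [B [C ( [S [A [B [C x]]]] )] <> [B [C num]]]] - [S [A [B [C num]]] - [S [A [B [C x]]] - [S [A [B [C num]]]]]]]

22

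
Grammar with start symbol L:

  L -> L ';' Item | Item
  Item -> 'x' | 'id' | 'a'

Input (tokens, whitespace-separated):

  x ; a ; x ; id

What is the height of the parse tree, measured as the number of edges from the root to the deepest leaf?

5

[L [L [L [L [Item x]] ; [Item a]] ; [Item x]] ; [Item id]]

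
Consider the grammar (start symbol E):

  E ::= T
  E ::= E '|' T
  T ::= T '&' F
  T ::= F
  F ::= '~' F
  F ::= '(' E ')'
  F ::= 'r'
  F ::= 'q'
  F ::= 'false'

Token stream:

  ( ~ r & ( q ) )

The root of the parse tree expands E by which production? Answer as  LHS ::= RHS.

[E [T [F ( [E [T [T [F ~ [F r]]] & [F ( [E [T [F q]]] )]]] )]]]

E ::= T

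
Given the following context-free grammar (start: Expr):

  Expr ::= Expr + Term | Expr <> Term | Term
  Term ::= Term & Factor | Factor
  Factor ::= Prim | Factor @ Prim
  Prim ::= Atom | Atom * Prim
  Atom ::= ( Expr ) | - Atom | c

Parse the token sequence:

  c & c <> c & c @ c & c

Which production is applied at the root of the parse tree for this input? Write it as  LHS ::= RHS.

Expr ::= Expr <> Term

[Expr [Expr [Term [Term [Factor [Prim [Atom c]]]] & [Factor [Prim [Atom c]]]]] <> [Term [Term [Term [Factor [Prim [Atom c]]]] & [Factor [Factor [Prim [Atom c]]] @ [Prim [Atom c]]]] & [Factor [Prim [Atom c]]]]]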